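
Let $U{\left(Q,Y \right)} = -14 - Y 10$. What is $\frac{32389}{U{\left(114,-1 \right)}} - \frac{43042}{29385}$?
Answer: $- \frac{951922933}{117540} \approx -8098.7$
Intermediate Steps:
$U{\left(Q,Y \right)} = -14 - 10 Y$
$\frac{32389}{U{\left(114,-1 \right)}} - \frac{43042}{29385} = \frac{32389}{-14 - -10} - \frac{43042}{29385} = \frac{32389}{-14 + 10} - \frac{43042}{29385} = \frac{32389}{-4} - \frac{43042}{29385} = 32389 \left(- \frac{1}{4}\right) - \frac{43042}{29385} = - \frac{32389}{4} - \frac{43042}{29385} = - \frac{951922933}{117540}$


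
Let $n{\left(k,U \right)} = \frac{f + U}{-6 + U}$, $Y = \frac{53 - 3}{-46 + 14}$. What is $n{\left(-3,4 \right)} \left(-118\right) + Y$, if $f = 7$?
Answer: $\frac{10359}{16} \approx 647.44$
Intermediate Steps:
$Y = - \frac{25}{16}$ ($Y = \frac{50}{-32} = 50 \left(- \frac{1}{32}\right) = - \frac{25}{16} \approx -1.5625$)
$n{\left(k,U \right)} = \frac{7 + U}{-6 + U}$
$n{\left(-3,4 \right)} \left(-118\right) + Y = \frac{7 + 4}{-6 + 4} \left(-118\right) - \frac{25}{16} = \frac{1}{-2} \cdot 11 \left(-118\right) - \frac{25}{16} = \left(- \frac{1}{2}\right) 11 \left(-118\right) - \frac{25}{16} = \left(- \frac{11}{2}\right) \left(-118\right) - \frac{25}{16} = 649 - \frac{25}{16} = \frac{10359}{16}$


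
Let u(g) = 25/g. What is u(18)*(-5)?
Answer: -125/18 ≈ -6.9444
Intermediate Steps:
u(18)*(-5) = (25/18)*(-5) = -125/18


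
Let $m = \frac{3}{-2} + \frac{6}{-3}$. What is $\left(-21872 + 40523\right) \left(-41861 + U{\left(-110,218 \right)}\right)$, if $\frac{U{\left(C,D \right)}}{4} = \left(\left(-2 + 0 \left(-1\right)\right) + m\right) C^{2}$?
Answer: $-5745645711$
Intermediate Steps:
$m = - \frac{7}{2}$ ($m = 3 \left(- \frac{1}{2}\right) + 6 \left(- \frac{1}{3}\right) = - \frac{3}{2} - 2 = - \frac{7}{2} \approx -3.5$)
$U{\left(C,D \right)} = - 22 C^{2}$ ($U{\left(C,D \right)} = 4 \left(\left(-2 + 0 \left(-1\right)\right) - \frac{7}{2}\right) C^{2} = 4 \left(\left(-2 + 0\right) - \frac{7}{2}\right) C^{2} = 4 \left(-2 - \frac{7}{2}\right) C^{2} = 4 \left(- \frac{11 C^{2}}{2}\right) = - 22 C^{2}$)
$\left(-21872 + 40523\right) \left(-41861 + U{\left(-110,218 \right)}\right) = \left(-21872 + 40523\right) \left(-41861 - 22 \left(-110\right)^{2}\right) = 18651 \left(-41861 - 266200\right) = 18651 \left(-308061\right) = -5745645711$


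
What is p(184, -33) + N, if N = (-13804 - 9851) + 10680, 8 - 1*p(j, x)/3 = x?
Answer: -12852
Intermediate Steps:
p(j, x) = 24 - 3*x
N = -12975 (N = -23655 + 10680 = -12975)
p(184, -33) + N = (24 - 3*(-33)) - 12975 = (24 + 99) - 12975 = 123 - 12975 = -12852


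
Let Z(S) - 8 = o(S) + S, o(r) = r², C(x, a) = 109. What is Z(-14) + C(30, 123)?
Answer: 299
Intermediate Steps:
Z(S) = 8 + S + S² (Z(S) = 8 + (S² + S) = 8 + (S + S²) = 8 + S + S²)
Z(-14) + C(30, 123) = (8 - 14 + (-14)²) + 109 = (8 - 14 + 196) + 109 = 190 + 109 = 299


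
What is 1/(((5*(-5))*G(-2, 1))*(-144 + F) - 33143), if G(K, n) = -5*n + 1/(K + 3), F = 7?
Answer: -1/46843 ≈ -2.1348e-5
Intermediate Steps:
G(K, n) = 1/(3 + K) - 5*n (G(K, n) = -5*n + 1/(3 + K) = 1/(3 + K) - 5*n)
1/(((5*(-5))*G(-2, 1))*(-144 + F) - 33143) = 1/(((5*(-5))*((1 - 15*1 - 5*(-2)*1)/(3 - 2)))*(-144 + 7) - 33143) = 1/(-25*(1 - 15 + 10)/1*(-137) - 33143) = 1/(-25*(-4)*(-137) - 33143) = 1/(100*(-137) - 33143) = 1/(-13700 - 33143) = 1/(-46843) = -1/46843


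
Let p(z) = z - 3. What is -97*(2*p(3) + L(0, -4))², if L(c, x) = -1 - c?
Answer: -97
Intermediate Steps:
p(z) = -3 + z
-97*(2*p(3) + L(0, -4))² = -97*(2*(-3 + 3) + (-1 - 1*0))² = -97*(2*0 + (-1 + 0))² = -97*(0 - 1)² = -97*(-1)² = -97*1 = -97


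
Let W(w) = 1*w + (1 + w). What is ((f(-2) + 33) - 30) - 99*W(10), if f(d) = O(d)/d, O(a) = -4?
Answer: -2074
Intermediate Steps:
f(d) = -4/d
W(w) = 1 + 2*w (W(w) = w + (1 + w) = 1 + 2*w)
((f(-2) + 33) - 30) - 99*W(10) = ((-4/(-2) + 33) - 30) - 99*(1 + 2*10) = ((-4*(-1/2) + 33) - 30) - 99*(1 + 20) = ((2 + 33) - 30) - 99*21 = (35 - 30) - 2079 = 5 - 2079 = -2074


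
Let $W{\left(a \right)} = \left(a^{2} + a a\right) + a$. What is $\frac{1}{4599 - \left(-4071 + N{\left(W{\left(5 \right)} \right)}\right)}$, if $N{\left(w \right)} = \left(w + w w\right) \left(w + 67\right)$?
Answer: $- \frac{1}{367090} \approx -2.7241 \cdot 10^{-6}$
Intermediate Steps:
$W{\left(a \right)} = a + 2 a^{2}$ ($W{\left(a \right)} = \left(a^{2} + a^{2}\right) + a = 2 a^{2} + a = a + 2 a^{2}$)
$N{\left(w \right)} = \left(67 + w\right) \left(w + w^{2}\right)$ ($N{\left(w \right)} = \left(w + w^{2}\right) \left(67 + w\right) = \left(67 + w\right) \left(w + w^{2}\right)$)
$\frac{1}{4599 - \left(-4071 + N{\left(W{\left(5 \right)} \right)}\right)} = \frac{1}{4599 + \left(4071 - 5 \left(1 + 2 \cdot 5\right) \left(67 + \left(5 \left(1 + 2 \cdot 5\right)\right)^{2} + 68 \cdot 5 \left(1 + 2 \cdot 5\right)\right)\right)} = \frac{1}{4599 + \left(4071 - 5 \left(1 + 10\right) \left(67 + \left(5 \left(1 + 10\right)\right)^{2} + 68 \cdot 5 \left(1 + 10\right)\right)\right)} = \frac{1}{4599 + \left(4071 - 5 \cdot 11 \left(67 + \left(5 \cdot 11\right)^{2} + 68 \cdot 5 \cdot 11\right)\right)} = \frac{1}{4599 + \left(4071 - 55 \left(67 + 55^{2} + 68 \cdot 55\right)\right)} = \frac{1}{4599 + \left(4071 - 55 \left(67 + 3025 + 3740\right)\right)} = \frac{1}{4599 + \left(4071 - 55 \cdot 6832\right)} = \frac{1}{4599 + \left(4071 - 375760\right)} = \frac{1}{4599 - 371689} = \frac{1}{-367090} = - \frac{1}{367090}$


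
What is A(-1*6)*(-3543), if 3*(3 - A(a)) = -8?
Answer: -20077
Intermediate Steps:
A(a) = 17/3 (A(a) = 3 - ⅓*(-8) = 3 + 8/3 = 17/3)
A(-1*6)*(-3543) = (17/3)*(-3543) = -20077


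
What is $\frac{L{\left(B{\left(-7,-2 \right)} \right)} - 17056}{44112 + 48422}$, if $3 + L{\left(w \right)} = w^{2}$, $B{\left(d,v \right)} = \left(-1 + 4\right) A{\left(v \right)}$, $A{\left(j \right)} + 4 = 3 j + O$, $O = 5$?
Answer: $- \frac{8417}{46267} \approx -0.18192$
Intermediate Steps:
$A{\left(j \right)} = 1 + 3 j$ ($A{\left(j \right)} = -4 + \left(3 j + 5\right) = -4 + \left(5 + 3 j\right) = 1 + 3 j$)
$B{\left(d,v \right)} = 3 + 9 v$ ($B{\left(d,v \right)} = \left(-1 + 4\right) \left(1 + 3 v\right) = 3 \left(1 + 3 v\right) = 3 + 9 v$)
$L{\left(w \right)} = -3 + w^{2}$
$\frac{L{\left(B{\left(-7,-2 \right)} \right)} - 17056}{44112 + 48422} = \frac{\left(-3 + \left(3 + 9 \left(-2\right)\right)^{2}\right) - 17056}{44112 + 48422} = \frac{\left(-3 + \left(3 - 18\right)^{2}\right) - 17056}{92534} = \left(\left(-3 + \left(-15\right)^{2}\right) - 17056\right) \frac{1}{92534} = \left(\left(-3 + 225\right) - 17056\right) \frac{1}{92534} = \left(222 - 17056\right) \frac{1}{92534} = \left(-16834\right) \frac{1}{92534} = - \frac{8417}{46267}$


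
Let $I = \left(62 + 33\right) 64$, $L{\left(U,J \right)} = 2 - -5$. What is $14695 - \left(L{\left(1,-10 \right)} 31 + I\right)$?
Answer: $8398$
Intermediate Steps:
$L{\left(U,J \right)} = 7$ ($L{\left(U,J \right)} = 2 + 5 = 7$)
$I = 6080$ ($I = 95 \cdot 64 = 6080$)
$14695 - \left(L{\left(1,-10 \right)} 31 + I\right) = 14695 - \left(7 \cdot 31 + 6080\right) = 14695 - \left(217 + 6080\right) = 14695 - 6297 = 8398$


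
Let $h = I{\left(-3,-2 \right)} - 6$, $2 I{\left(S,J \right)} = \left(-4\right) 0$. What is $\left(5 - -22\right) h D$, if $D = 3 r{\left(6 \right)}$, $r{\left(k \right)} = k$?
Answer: $-2916$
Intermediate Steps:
$I{\left(S,J \right)} = 0$ ($I{\left(S,J \right)} = \frac{\left(-4\right) 0}{2} = \frac{1}{2} \cdot 0 = 0$)
$D = 18$ ($D = 3 \cdot 6 = 18$)
$h = -6$ ($h = 0 - 6 = -6$)
$\left(5 - -22\right) h D = \left(5 - -22\right) \left(-6\right) 18 = \left(5 + 22\right) \left(-6\right) 18 = 27 \left(-6\right) 18 = \left(-162\right) 18 = -2916$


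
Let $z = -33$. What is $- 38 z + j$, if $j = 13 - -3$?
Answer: $1270$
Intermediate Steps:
$j = 16$ ($j = 13 + 3 = 16$)
$- 38 z + j = \left(-38\right) \left(-33\right) + 16 = 1254 + 16 = 1270$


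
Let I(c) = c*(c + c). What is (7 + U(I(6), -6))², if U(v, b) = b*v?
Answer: 180625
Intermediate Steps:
I(c) = 2*c² (I(c) = c*(2*c) = 2*c²)
(7 + U(I(6), -6))² = (7 - 12*6²)² = (7 - 12*36)² = (7 - 6*72)² = (7 - 432)² = (-425)² = 180625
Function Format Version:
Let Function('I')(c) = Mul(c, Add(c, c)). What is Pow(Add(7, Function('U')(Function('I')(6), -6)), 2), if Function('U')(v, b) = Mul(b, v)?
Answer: 180625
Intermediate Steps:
Function('I')(c) = Mul(2, Pow(c, 2)) (Function('I')(c) = Mul(c, Mul(2, c)) = Mul(2, Pow(c, 2)))
Pow(Add(7, Function('U')(Function('I')(6), -6)), 2) = Pow(Add(7, Mul(-6, Mul(2, Pow(6, 2)))), 2) = Pow(Add(7, Mul(-6, Mul(2, 36))), 2) = Pow(Add(7, Mul(-6, 72)), 2) = Pow(Add(7, -432), 2) = Pow(-425, 2) = 180625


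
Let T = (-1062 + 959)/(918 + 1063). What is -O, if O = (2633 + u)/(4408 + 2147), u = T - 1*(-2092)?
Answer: -492638/683445 ≈ -0.72082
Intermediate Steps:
T = -103/1981 ≈ -0.051994
u = 4144149/1981 (u = -103/1981 - 1*(-2092) = -103/1981 + 2092 = 4144149/1981 ≈ 2091.9)
O = 492638/683445 (O = (2633 + 4144149/1981)/(4408 + 2147) = (9360122/1981)/6555 = (9360122/1981)*(1/6555) = 492638/683445 ≈ 0.72082)
-O = -1*492638/683445 = -492638/683445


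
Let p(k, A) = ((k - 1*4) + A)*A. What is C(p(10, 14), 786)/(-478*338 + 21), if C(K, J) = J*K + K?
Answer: -220360/161543 ≈ -1.3641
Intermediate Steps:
p(k, A) = A*(-4 + A + k) (p(k, A) = ((k - 4) + A)*A = ((-4 + k) + A)*A = (-4 + A + k)*A = A*(-4 + A + k))
C(K, J) = K + J*K
C(p(10, 14), 786)/(-478*338 + 21) = ((14*(-4 + 14 + 10))*(1 + 786))/(-478*338 + 21) = ((14*20)*787)/(-161564 + 21) = (280*787)/(-161543) = 220360*(-1/161543) = -220360/161543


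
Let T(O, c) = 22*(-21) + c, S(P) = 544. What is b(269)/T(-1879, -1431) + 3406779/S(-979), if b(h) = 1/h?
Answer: 1734789781499/277014048 ≈ 6262.5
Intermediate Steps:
T(O, c) = -462 + c
b(269)/T(-1879, -1431) + 3406779/S(-979) = 1/(269*(-462 - 1431)) + 3406779/544 = (1/269)/(-1893) + 3406779*(1/544) = (1/269)*(-1/1893) + 3406779/544 = -1/509217 + 3406779/544 = 1734789781499/277014048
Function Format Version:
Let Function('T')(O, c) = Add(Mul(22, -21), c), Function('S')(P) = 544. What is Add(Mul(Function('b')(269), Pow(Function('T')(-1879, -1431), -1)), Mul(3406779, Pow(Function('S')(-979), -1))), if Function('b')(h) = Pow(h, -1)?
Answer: Rational(1734789781499, 277014048) ≈ 6262.5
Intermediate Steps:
Function('T')(O, c) = Add(-462, c)
Add(Mul(Function('b')(269), Pow(Function('T')(-1879, -1431), -1)), Mul(3406779, Pow(Function('S')(-979), -1))) = Add(Mul(Pow(269, -1), Pow(Add(-462, -1431), -1)), Mul(3406779, Pow(544, -1))) = Add(Mul(Rational(1, 269), Pow(-1893, -1)), Mul(3406779, Rational(1, 544))) = Add(Mul(Rational(1, 269), Rational(-1, 1893)), Rational(3406779, 544)) = Add(Rational(-1, 509217), Rational(3406779, 544)) = Rational(1734789781499, 277014048)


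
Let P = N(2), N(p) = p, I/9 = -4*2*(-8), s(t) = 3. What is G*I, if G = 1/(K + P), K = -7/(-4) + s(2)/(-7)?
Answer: 5376/31 ≈ 173.42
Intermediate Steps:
K = 37/28 (K = -7/(-4) + 3/(-7) = -7*(-1/4) + 3*(-1/7) = 7/4 - 3/7 = 37/28 ≈ 1.3214)
I = 576 (I = 9*(-4*2*(-8)) = 9*(-8*(-8)) = 9*64 = 576)
P = 2
G = 28/93 (G = 1/(37/28 + 2) = 1/(93/28) = 28/93 ≈ 0.30108)
G*I = (28/93)*576 = 5376/31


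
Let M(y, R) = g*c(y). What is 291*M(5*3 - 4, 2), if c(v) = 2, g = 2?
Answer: 1164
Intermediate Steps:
M(y, R) = 4 (M(y, R) = 2*2 = 4)
291*M(5*3 - 4, 2) = 291*4 = 1164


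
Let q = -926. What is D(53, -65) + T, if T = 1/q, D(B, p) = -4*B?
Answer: -196313/926 ≈ -212.00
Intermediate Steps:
T = -1/926 (T = 1/(-926) = -1/926 ≈ -0.0010799)
D(53, -65) + T = -4*53 - 1/926 = -212 - 1/926 = -196313/926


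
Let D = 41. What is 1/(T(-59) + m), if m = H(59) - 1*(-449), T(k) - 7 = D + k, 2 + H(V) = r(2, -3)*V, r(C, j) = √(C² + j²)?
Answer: 436/144843 - 59*√13/144843 ≈ 0.0015415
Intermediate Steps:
H(V) = -2 + V*√13 (H(V) = -2 + √(2² + (-3)²)*V = -2 + √(4 + 9)*V = -2 + √13*V = -2 + V*√13)
T(k) = 48 + k (T(k) = 7 + (41 + k) = 48 + k)
m = 447 + 59*√13 (m = (-2 + 59*√13) - 1*(-449) = (-2 + 59*√13) + 449 = 447 + 59*√13 ≈ 659.73)
1/(T(-59) + m) = 1/((48 - 59) + (447 + 59*√13)) = 1/(-11 + (447 + 59*√13)) = 1/(436 + 59*√13)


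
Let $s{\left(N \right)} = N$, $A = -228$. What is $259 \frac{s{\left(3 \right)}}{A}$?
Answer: $- \frac{259}{76} \approx -3.4079$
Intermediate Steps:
$259 \frac{s{\left(3 \right)}}{A} = 259 \frac{3}{-228} = 259 \cdot 3 \left(- \frac{1}{228}\right) = 259 \left(- \frac{1}{76}\right) = - \frac{259}{76}$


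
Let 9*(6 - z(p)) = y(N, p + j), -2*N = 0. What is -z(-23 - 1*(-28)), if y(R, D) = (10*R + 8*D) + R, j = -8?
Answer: -26/3 ≈ -8.6667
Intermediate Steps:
N = 0 (N = -½*0 = 0)
y(R, D) = 8*D + 11*R (y(R, D) = (8*D + 10*R) + R = 8*D + 11*R)
z(p) = 118/9 - 8*p/9 (z(p) = 6 - (8*(p - 8) + 11*0)/9 = 6 - (8*(-8 + p) + 0)/9 = 6 - ((-64 + 8*p) + 0)/9 = 6 - (-64 + 8*p)/9 = 6 + (64/9 - 8*p/9) = 118/9 - 8*p/9)
-z(-23 - 1*(-28)) = -(118/9 - 8*(-23 - 1*(-28))/9) = -(118/9 - 8*(-23 + 28)/9) = -(118/9 - 8/9*5) = -(118/9 - 40/9) = -1*26/3 = -26/3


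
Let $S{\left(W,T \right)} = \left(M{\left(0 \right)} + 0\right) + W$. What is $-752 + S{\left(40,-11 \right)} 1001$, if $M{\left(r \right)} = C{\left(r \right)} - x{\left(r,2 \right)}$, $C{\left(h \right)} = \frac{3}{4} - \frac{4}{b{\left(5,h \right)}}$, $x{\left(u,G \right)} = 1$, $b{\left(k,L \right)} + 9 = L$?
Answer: $\frac{1421375}{36} \approx 39483.0$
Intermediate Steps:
$b{\left(k,L \right)} = -9 + L$
$C{\left(h \right)} = \frac{3}{4} - \frac{4}{-9 + h}$
$M{\left(r \right)} = -1 + \frac{-43 + 3 r}{4 \left(-9 + r\right)}$ ($M{\left(r \right)} = \frac{-43 + 3 r}{4 \left(-9 + r\right)} - 1 = -1 + \frac{-43 + 3 r}{4 \left(-9 + r\right)}$)
$S{\left(W,T \right)} = \frac{7}{36} + W$ ($S{\left(W,T \right)} = \left(\frac{-7 - 0}{4 \left(-9 + 0\right)} + 0\right) + W = \left(\frac{-7 + 0}{4 \left(-9\right)} + 0\right) + W = \left(\frac{1}{4} \left(- \frac{1}{9}\right) \left(-7\right) + 0\right) + W = \left(\frac{7}{36} + 0\right) + W = \frac{7}{36} + W$)
$-752 + S{\left(40,-11 \right)} 1001 = -752 + \left(\frac{7}{36} + 40\right) 1001 = -752 + \frac{1447}{36} \cdot 1001 = -752 + \frac{1448447}{36} = \frac{1421375}{36}$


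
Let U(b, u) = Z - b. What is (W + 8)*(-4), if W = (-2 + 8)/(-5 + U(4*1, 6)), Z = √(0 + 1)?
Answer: -29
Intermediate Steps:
Z = 1 (Z = √1 = 1)
U(b, u) = 1 - b
W = -¾ (W = (-2 + 8)/(-5 + (1 - 4)) = 6/(-5 + (1 - 1*4)) = 6/(-5 + (1 - 4)) = 6/(-5 - 3) = 6/(-8) = 6*(-⅛) = -¾ ≈ -0.75000)
(W + 8)*(-4) = (-¾ + 8)*(-4) = (29/4)*(-4) = -29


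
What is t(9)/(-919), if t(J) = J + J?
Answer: -18/919 ≈ -0.019587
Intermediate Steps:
t(J) = 2*J
t(9)/(-919) = (2*9)/(-919) = 18*(-1/919) = -18/919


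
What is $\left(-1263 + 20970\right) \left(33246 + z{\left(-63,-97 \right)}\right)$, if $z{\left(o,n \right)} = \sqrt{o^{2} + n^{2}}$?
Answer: $655178922 + 19707 \sqrt{13378} \approx 6.5746 \cdot 10^{8}$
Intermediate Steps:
$z{\left(o,n \right)} = \sqrt{n^{2} + o^{2}}$
$\left(-1263 + 20970\right) \left(33246 + z{\left(-63,-97 \right)}\right) = \left(-1263 + 20970\right) \left(33246 + \sqrt{\left(-97\right)^{2} + \left(-63\right)^{2}}\right) = 19707 \left(33246 + \sqrt{9409 + 3969}\right) = 19707 \left(33246 + \sqrt{13378}\right) = 655178922 + 19707 \sqrt{13378}$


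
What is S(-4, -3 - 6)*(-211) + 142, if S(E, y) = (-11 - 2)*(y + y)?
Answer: -49232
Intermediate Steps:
S(E, y) = -26*y
S(-4, -3 - 6)*(-211) + 142 = -26*(-3 - 6)*(-211) + 142 = -26*(-9)*(-211) + 142 = 234*(-211) + 142 = -49374 + 142 = -49232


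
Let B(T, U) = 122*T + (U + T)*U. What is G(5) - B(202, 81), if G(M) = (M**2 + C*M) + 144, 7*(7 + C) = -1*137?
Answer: -332716/7 ≈ -47531.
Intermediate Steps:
C = -186/7 (C = -7 + (-1*137)/7 = -7 + (1/7)*(-137) = -7 - 137/7 = -186/7 ≈ -26.571)
B(T, U) = 122*T + U*(T + U) (B(T, U) = 122*T + (T + U)*U = 122*T + U*(T + U))
G(M) = 144 + M**2 - 186*M/7 (G(M) = (M**2 - 186*M/7) + 144 = 144 + M**2 - 186*M/7)
G(5) - B(202, 81) = (144 + 5**2 - 186/7*5) - (81**2 + 122*202 + 202*81) = (144 + 25 - 930/7) - (6561 + 24644 + 16362) = 253/7 - 1*47567 = 253/7 - 47567 = -332716/7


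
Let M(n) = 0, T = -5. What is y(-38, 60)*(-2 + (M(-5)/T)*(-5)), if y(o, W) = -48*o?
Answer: -3648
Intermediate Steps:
y(-38, 60)*(-2 + (M(-5)/T)*(-5)) = (-48*(-38))*(-2 + (0/(-5))*(-5)) = 1824*(-2 + (0*(-⅕))*(-5)) = 1824*(-2 + 0*(-5)) = 1824*(-2 + 0) = 1824*(-2) = -3648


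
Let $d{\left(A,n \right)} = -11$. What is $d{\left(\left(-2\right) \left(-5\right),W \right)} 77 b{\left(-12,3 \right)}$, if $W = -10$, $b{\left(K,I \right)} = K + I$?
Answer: $7623$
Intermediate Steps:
$b{\left(K,I \right)} = I + K$
$d{\left(\left(-2\right) \left(-5\right),W \right)} 77 b{\left(-12,3 \right)} = \left(-11\right) 77 \left(3 - 12\right) = \left(-847\right) \left(-9\right) = 7623$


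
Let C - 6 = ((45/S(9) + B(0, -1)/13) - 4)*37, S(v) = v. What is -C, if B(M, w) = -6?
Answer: -337/13 ≈ -25.923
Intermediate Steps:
C = 337/13 (C = 6 + ((45/9 - 6/13) - 4)*37 = 6 + ((45*(⅑) - 6*1/13) - 4)*37 = 6 + ((5 - 6/13) - 4)*37 = 6 + (59/13 - 4)*37 = 6 + (7/13)*37 = 6 + 259/13 = 337/13 ≈ 25.923)
-C = -1*337/13 = -337/13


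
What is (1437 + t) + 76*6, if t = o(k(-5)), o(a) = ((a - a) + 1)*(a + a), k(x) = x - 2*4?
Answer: 1867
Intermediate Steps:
k(x) = -8 + x (k(x) = x - 8 = -8 + x)
o(a) = 2*a (o(a) = (0 + 1)*(2*a) = 1*(2*a) = 2*a)
t = -26 (t = 2*(-8 - 5) = 2*(-13) = -26)
(1437 + t) + 76*6 = (1437 - 26) + 76*6 = 1411 + 456 = 1867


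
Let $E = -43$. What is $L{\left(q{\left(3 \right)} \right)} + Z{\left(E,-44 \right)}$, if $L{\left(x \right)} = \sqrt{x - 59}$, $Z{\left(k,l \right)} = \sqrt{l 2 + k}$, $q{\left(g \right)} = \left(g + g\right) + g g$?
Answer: $i \left(\sqrt{131} + 2 \sqrt{11}\right) \approx 18.079 i$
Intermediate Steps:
$q{\left(g \right)} = g^{2} + 2 g$ ($q{\left(g \right)} = 2 g + g^{2} = g^{2} + 2 g$)
$Z{\left(k,l \right)} = \sqrt{k + 2 l}$ ($Z{\left(k,l \right)} = \sqrt{2 l + k} = \sqrt{k + 2 l}$)
$L{\left(x \right)} = \sqrt{-59 + x}$
$L{\left(q{\left(3 \right)} \right)} + Z{\left(E,-44 \right)} = \sqrt{-59 + 3 \left(2 + 3\right)} + \sqrt{-43 + 2 \left(-44\right)} = \sqrt{-59 + 3 \cdot 5} + \sqrt{-43 - 88} = \sqrt{-59 + 15} + \sqrt{-131} = \sqrt{-44} + i \sqrt{131} = 2 i \sqrt{11} + i \sqrt{131} = i \sqrt{131} + 2 i \sqrt{11}$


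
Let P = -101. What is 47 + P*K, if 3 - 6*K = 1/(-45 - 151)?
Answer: -4217/1176 ≈ -3.5859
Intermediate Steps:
K = 589/1176 (K = ½ - 1/(6*(-45 - 151)) = ½ - ⅙/(-196) = ½ - ⅙*(-1/196) = ½ + 1/1176 = 589/1176 ≈ 0.50085)
47 + P*K = 47 - 101*589/1176 = 47 - 59489/1176 = -4217/1176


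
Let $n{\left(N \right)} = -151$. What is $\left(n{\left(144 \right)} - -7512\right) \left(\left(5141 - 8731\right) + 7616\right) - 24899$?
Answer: $29610487$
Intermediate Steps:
$\left(n{\left(144 \right)} - -7512\right) \left(\left(5141 - 8731\right) + 7616\right) - 24899 = \left(-151 - -7512\right) \left(\left(5141 - 8731\right) + 7616\right) - 24899 = \left(-151 + \left(-2001 + 9513\right)\right) \left(-3590 + 7616\right) - 24899 = \left(-151 + 7512\right) 4026 - 24899 = 7361 \cdot 4026 - 24899 = 29635386 - 24899 = 29610487$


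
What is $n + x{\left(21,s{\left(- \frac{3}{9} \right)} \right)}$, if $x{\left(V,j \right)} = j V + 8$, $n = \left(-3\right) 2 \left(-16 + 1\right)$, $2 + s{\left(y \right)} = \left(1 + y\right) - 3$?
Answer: $7$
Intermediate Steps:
$s{\left(y \right)} = -4 + y$ ($s{\left(y \right)} = -2 + \left(\left(1 + y\right) - 3\right) = -2 + \left(-2 + y\right) = -4 + y$)
$n = 90$ ($n = \left(-6\right) \left(-15\right) = 90$)
$x{\left(V,j \right)} = 8 + V j$ ($x{\left(V,j \right)} = V j + 8 = 8 + V j$)
$n + x{\left(21,s{\left(- \frac{3}{9} \right)} \right)} = 90 + \left(8 + 21 \left(-4 - \frac{3}{9}\right)\right) = 90 + \left(8 + 21 \left(-4 - \frac{1}{3}\right)\right) = 90 + \left(8 + 21 \left(- \frac{13}{3}\right)\right) = 90 + \left(8 - 91\right) = 90 - 83 = 7$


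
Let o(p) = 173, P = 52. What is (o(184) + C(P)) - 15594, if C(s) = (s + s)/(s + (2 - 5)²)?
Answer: -940577/61 ≈ -15419.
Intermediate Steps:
C(s) = 2*s/(9 + s) (C(s) = (2*s)/(s + (-3)²) = (2*s)/(s + 9) = (2*s)/(9 + s) = 2*s/(9 + s))
(o(184) + C(P)) - 15594 = (173 + 2*52/(9 + 52)) - 15594 = (173 + 2*52/61) - 15594 = (173 + 2*52*(1/61)) - 15594 = (173 + 104/61) - 15594 = 10657/61 - 15594 = -940577/61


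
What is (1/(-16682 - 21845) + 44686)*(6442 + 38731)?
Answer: 77770628276133/38527 ≈ 2.0186e+9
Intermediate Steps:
(1/(-16682 - 21845) + 44686)*(6442 + 38731) = (1/(-38527) + 44686)*45173 = (-1/38527 + 44686)*45173 = (1721617521/38527)*45173 = 77770628276133/38527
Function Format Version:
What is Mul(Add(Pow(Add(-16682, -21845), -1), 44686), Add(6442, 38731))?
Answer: Rational(77770628276133, 38527) ≈ 2.0186e+9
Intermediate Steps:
Mul(Add(Pow(Add(-16682, -21845), -1), 44686), Add(6442, 38731)) = Mul(Add(Pow(-38527, -1), 44686), 45173) = Mul(Add(Rational(-1, 38527), 44686), 45173) = Mul(Rational(1721617521, 38527), 45173) = Rational(77770628276133, 38527)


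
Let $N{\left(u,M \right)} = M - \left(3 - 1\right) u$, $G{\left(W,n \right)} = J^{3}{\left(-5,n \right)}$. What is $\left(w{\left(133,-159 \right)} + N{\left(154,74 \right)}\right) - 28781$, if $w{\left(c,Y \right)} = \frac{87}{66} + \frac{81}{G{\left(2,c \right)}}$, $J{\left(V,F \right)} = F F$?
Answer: $- \frac{3532932749861604687}{121767818782918} \approx -29014.0$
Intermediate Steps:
$J{\left(V,F \right)} = F^{2}$
$G{\left(W,n \right)} = n^{6}$ ($G{\left(W,n \right)} = \left(n^{2}\right)^{3} = n^{6}$)
$N{\left(u,M \right)} = M - 2 u$
$w{\left(c,Y \right)} = \frac{29}{22} + \frac{81}{c^{6}}$ ($w{\left(c,Y \right)} = \frac{87}{66} + \frac{81}{c^{6}} = 87 \cdot \frac{1}{66} + \frac{81}{c^{6}} = \frac{29}{22} + \frac{81}{c^{6}}$)
$\left(w{\left(133,-159 \right)} + N{\left(154,74 \right)}\right) - 28781 = \left(\left(\frac{29}{22} + \frac{81}{5534900853769}\right) + \left(74 - 308\right)\right) - 28781 = \left(\left(\frac{29}{22} + 81 \cdot \frac{1}{5534900853769}\right) + \left(74 - 308\right)\right) - 28781 = \left(\left(\frac{29}{22} + \frac{81}{5534900853769}\right) - 234\right) - 28781 = \left(\frac{160512124761083}{121767818782918} - 234\right) - 28781 = - \frac{28333157470441729}{121767818782918} - 28781 = - \frac{3532932749861604687}{121767818782918}$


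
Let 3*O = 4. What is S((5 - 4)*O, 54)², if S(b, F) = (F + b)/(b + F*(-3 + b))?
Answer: 6889/17689 ≈ 0.38945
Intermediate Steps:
O = 4/3 (O = (⅓)*4 = 4/3 ≈ 1.3333)
S(b, F) = (F + b)/(b + F*(-3 + b))
S((5 - 4)*O, 54)² = ((54 + (5 - 4)*(4/3))/((5 - 4)*(4/3) - 3*54 + 54*((5 - 4)*(4/3))))² = ((54 + 1*(4/3))/(1*(4/3) - 162 + 54*(1*(4/3))))² = ((54 + 4/3)/(4/3 - 162 + 54*(4/3)))² = ((166/3)/(4/3 - 162 + 72))² = ((166/3)/(-266/3))² = (-3/266*166/3)² = (-83/133)² = 6889/17689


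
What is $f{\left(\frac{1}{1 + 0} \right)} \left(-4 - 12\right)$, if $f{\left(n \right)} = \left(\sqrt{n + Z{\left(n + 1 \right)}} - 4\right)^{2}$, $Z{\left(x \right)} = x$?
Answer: $-304 + 128 \sqrt{3} \approx -82.297$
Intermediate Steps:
$f{\left(n \right)} = \left(-4 + \sqrt{1 + 2 n}\right)^{2}$ ($f{\left(n \right)} = \left(\sqrt{n + \left(n + 1\right)} - 4\right)^{2} = \left(\sqrt{n + \left(1 + n\right)} - 4\right)^{2} = \left(\sqrt{1 + 2 n} - 4\right)^{2} = \left(-4 + \sqrt{1 + 2 n}\right)^{2}$)
$f{\left(\frac{1}{1 + 0} \right)} \left(-4 - 12\right) = \left(-4 + \sqrt{1 + \frac{2}{1 + 0}}\right)^{2} \left(-4 - 12\right) = \left(-4 + \sqrt{1 + \frac{2}{1}}\right)^{2} \left(-16\right) = \left(-4 + \sqrt{1 + 2 \cdot 1}\right)^{2} \left(-16\right) = \left(-4 + \sqrt{1 + 2}\right)^{2} \left(-16\right) = \left(-4 + \sqrt{3}\right)^{2} \left(-16\right) = - 16 \left(-4 + \sqrt{3}\right)^{2}$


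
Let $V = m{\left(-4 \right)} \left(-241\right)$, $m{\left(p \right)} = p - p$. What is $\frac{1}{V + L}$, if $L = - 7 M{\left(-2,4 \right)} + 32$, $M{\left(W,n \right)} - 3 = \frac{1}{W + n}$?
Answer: $\frac{2}{15} \approx 0.13333$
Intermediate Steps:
$m{\left(p \right)} = 0$
$M{\left(W,n \right)} = 3 + \frac{1}{W + n}$
$V = 0$ ($V = 0 \left(-241\right) = 0$)
$L = \frac{15}{2}$ ($L = - 7 \frac{1 + 3 \left(-2\right) + 3 \cdot 4}{-2 + 4} + 32 = - 7 \frac{1 - 6 + 12}{2} + 32 = - 7 \cdot \frac{1}{2} \cdot 7 + 32 = \left(-7\right) \frac{7}{2} + 32 = - \frac{49}{2} + 32 = \frac{15}{2} \approx 7.5$)
$\frac{1}{V + L} = \frac{1}{0 + \frac{15}{2}} = \frac{1}{\frac{15}{2}} = \frac{2}{15}$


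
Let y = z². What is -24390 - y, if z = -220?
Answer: -72790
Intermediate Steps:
y = 48400 (y = (-220)² = 48400)
-24390 - y = -24390 - 1*48400 = -24390 - 48400 = -72790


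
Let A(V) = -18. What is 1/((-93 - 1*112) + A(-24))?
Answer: -1/223 ≈ -0.0044843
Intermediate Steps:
1/((-93 - 1*112) + A(-24)) = 1/((-93 - 1*112) - 18) = 1/((-93 - 112) - 18) = 1/(-205 - 18) = 1/(-223) = -1/223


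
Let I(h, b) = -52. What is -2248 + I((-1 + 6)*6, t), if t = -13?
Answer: -2300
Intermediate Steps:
-2248 + I((-1 + 6)*6, t) = -2248 - 52 = -2300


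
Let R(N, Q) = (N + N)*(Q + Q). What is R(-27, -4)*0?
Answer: 0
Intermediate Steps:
R(N, Q) = 4*N*Q (R(N, Q) = (2*N)*(2*Q) = 4*N*Q)
R(-27, -4)*0 = (4*(-27)*(-4))*0 = 432*0 = 0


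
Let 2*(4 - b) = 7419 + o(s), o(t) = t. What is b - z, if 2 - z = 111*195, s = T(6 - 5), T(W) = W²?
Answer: 17937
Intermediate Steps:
s = 1 (s = (6 - 5)² = 1² = 1)
b = -3706 (b = 4 - (7419 + 1)/2 = 4 - ½*7420 = 4 - 3710 = -3706)
z = -21643 (z = 2 - 111*195 = 2 - 1*21645 = 2 - 21645 = -21643)
b - z = -3706 - 1*(-21643) = -3706 + 21643 = 17937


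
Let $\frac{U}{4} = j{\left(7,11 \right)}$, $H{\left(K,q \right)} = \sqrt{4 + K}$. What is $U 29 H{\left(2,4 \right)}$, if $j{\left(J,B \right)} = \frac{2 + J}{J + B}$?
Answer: $58 \sqrt{6} \approx 142.07$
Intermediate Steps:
$j{\left(J,B \right)} = \frac{2 + J}{B + J}$
$U = 2$ ($U = 4 \frac{2 + 7}{11 + 7} = 4 \cdot \frac{1}{18} \cdot 9 = 4 \cdot \frac{1}{2} = 2$)
$U 29 H{\left(2,4 \right)} = 2 \cdot 29 \sqrt{4 + 2} = 58 \sqrt{6}$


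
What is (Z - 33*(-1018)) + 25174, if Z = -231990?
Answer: -173222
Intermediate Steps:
(Z - 33*(-1018)) + 25174 = (-231990 - 33*(-1018)) + 25174 = (-231990 + 33594) + 25174 = -198396 + 25174 = -173222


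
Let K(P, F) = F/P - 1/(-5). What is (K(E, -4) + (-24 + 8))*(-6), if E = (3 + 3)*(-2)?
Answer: 464/5 ≈ 92.800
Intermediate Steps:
E = -12 (E = 6*(-2) = -12)
K(P, F) = ⅕ + F/P (K(P, F) = F/P - 1*(-⅕) = F/P + ⅕ = ⅕ + F/P)
(K(E, -4) + (-24 + 8))*(-6) = ((-4 + (⅕)*(-12))/(-12) + (-24 + 8))*(-6) = (-(-4 - 12/5)/12 - 16)*(-6) = (-1/12*(-32/5) - 16)*(-6) = (8/15 - 16)*(-6) = -232/15*(-6) = 464/5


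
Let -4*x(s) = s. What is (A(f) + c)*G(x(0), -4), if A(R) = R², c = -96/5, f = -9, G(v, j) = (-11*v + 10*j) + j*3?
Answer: -16068/5 ≈ -3213.6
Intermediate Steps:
x(s) = -s/4
G(v, j) = -11*v + 13*j (G(v, j) = (-11*v + 10*j) + 3*j = -11*v + 13*j)
c = -96/5 (c = -96*⅕ = -96/5 ≈ -19.200)
(A(f) + c)*G(x(0), -4) = ((-9)² - 96/5)*(-(-11)*0/4 + 13*(-4)) = (81 - 96/5)*(-11*0 - 52) = 309*(0 - 52)/5 = (309/5)*(-52) = -16068/5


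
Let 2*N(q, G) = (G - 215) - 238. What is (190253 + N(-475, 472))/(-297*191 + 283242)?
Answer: 76105/90606 ≈ 0.83996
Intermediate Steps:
N(q, G) = -453/2 + G/2 (N(q, G) = ((G - 215) - 238)/2 = ((-215 + G) - 238)/2 = (-453 + G)/2 = -453/2 + G/2)
(190253 + N(-475, 472))/(-297*191 + 283242) = (190253 + (-453/2 + (½)*472))/(-297*191 + 283242) = (190253 + (-453/2 + 236))/(-56727 + 283242) = (190253 + 19/2)/226515 = (380525/2)*(1/226515) = 76105/90606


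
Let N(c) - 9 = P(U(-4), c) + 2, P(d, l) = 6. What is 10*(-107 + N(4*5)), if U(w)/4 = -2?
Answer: -900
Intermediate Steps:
U(w) = -8 (U(w) = 4*(-2) = -8)
N(c) = 17 (N(c) = 9 + (6 + 2) = 9 + 8 = 17)
10*(-107 + N(4*5)) = 10*(-107 + 17) = 10*(-90) = -900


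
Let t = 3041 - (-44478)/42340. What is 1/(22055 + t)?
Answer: 21170/531304559 ≈ 3.9845e-5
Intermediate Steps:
t = 64400209/21170 (t = 3041 - (-44478)/42340 = 3041 - 1*(-22239/21170) = 3041 + 22239/21170 = 64400209/21170 ≈ 3042.1)
1/(22055 + t) = 1/(22055 + 64400209/21170) = 1/(531304559/21170) = 21170/531304559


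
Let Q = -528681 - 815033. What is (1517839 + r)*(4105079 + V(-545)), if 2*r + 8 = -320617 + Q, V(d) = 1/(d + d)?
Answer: 6136105873179951/2180 ≈ 2.8147e+12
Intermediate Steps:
V(d) = 1/(2*d)
Q = -1343714
r = -1664339/2 (r = -4 + (-320617 - 1343714)/2 = -4 + (1/2)*(-1664331) = -4 - 1664331/2 = -1664339/2 ≈ -8.3217e+5)
(1517839 + r)*(4105079 + V(-545)) = (1517839 - 1664339/2)*(4105079 + (1/2)/(-545)) = 1371339*(4105079 + (1/2)*(-1/545))/2 = 1371339*(4105079 - 1/1090)/2 = (1371339/2)*(4474536109/1090) = 6136105873179951/2180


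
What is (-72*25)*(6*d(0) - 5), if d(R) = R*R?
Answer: 9000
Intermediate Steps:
d(R) = R²
(-72*25)*(6*d(0) - 5) = (-72*25)*(6*0² - 5) = -1800*(6*0 - 5) = -1800*(0 - 5) = -1800*(-5) = 9000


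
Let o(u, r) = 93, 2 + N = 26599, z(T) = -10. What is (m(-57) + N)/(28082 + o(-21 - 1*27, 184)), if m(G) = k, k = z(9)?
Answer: 26587/28175 ≈ 0.94364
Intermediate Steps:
k = -10
N = 26597 (N = -2 + 26599 = 26597)
m(G) = -10
(m(-57) + N)/(28082 + o(-21 - 1*27, 184)) = (-10 + 26597)/(28082 + 93) = 26587/28175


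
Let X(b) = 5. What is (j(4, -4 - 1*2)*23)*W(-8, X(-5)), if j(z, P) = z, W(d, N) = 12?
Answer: 1104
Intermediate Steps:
(j(4, -4 - 1*2)*23)*W(-8, X(-5)) = (4*23)*12 = 92*12 = 1104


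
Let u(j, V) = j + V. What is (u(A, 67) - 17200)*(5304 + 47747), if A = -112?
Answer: -914864495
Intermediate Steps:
u(j, V) = V + j
(u(A, 67) - 17200)*(5304 + 47747) = ((67 - 112) - 17200)*(5304 + 47747) = (-45 - 17200)*53051 = -17245*53051 = -914864495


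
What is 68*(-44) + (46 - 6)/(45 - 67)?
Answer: -32932/11 ≈ -2993.8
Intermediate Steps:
68*(-44) + (46 - 6)/(45 - 67) = -2992 + 40/(-22) = -2992 + 40*(-1/22) = -2992 - 20/11 = -32932/11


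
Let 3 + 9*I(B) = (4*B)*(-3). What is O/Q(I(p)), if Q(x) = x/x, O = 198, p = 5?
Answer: 198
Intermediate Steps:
I(B) = -1/3 - 4*B/3 (I(B) = -1/3 + ((4*B)*(-3))/9 = -1/3 + (-12*B)/9 = -1/3 - 4*B/3)
Q(x) = 1
O/Q(I(p)) = 198/1 = 198*1 = 198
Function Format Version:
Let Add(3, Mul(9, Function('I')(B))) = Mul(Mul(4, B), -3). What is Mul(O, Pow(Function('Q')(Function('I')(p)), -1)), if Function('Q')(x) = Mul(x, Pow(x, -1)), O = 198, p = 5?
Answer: 198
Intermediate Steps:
Function('I')(B) = Add(Rational(-1, 3), Mul(Rational(-4, 3), B)) (Function('I')(B) = Add(Rational(-1, 3), Mul(Rational(1, 9), Mul(Mul(4, B), -3))) = Add(Rational(-1, 3), Mul(Rational(1, 9), Mul(-12, B))) = Add(Rational(-1, 3), Mul(Rational(-4, 3), B)))
Function('Q')(x) = 1
Mul(O, Pow(Function('Q')(Function('I')(p)), -1)) = Mul(198, Pow(1, -1)) = Mul(198, 1) = 198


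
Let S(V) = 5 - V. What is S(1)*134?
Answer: 536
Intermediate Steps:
S(1)*134 = (5 - 1*1)*134 = (5 - 1)*134 = 4*134 = 536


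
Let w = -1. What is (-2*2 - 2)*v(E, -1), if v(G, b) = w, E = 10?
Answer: 6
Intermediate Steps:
v(G, b) = -1
(-2*2 - 2)*v(E, -1) = (-2*2 - 2)*(-1) = (-4 - 2)*(-1) = -6*(-1) = 6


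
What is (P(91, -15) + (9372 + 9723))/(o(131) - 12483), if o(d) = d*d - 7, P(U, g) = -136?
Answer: 18959/4671 ≈ 4.0589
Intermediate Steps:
o(d) = -7 + d**2 (o(d) = d**2 - 7 = -7 + d**2)
(P(91, -15) + (9372 + 9723))/(o(131) - 12483) = (-136 + (9372 + 9723))/((-7 + 131**2) - 12483) = (-136 + 19095)/((-7 + 17161) - 12483) = 18959/(17154 - 12483) = 18959/4671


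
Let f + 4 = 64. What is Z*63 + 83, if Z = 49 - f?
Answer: -610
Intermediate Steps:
f = 60 (f = -4 + 64 = 60)
Z = -11 (Z = 49 - 1*60 = 49 - 60 = -11)
Z*63 + 83 = -11*63 + 83 = -693 + 83 = -610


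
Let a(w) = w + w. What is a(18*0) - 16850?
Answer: -16850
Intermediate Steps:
a(w) = 2*w
a(18*0) - 16850 = 2*(18*0) - 16850 = 2*0 - 16850 = 0 - 16850 = -16850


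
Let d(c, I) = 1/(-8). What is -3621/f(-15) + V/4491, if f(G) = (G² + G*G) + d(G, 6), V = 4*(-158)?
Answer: -132369856/16163109 ≈ -8.1896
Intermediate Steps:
d(c, I) = -⅛
V = -632
f(G) = -⅛ + 2*G² (f(G) = (G² + G*G) - ⅛ = (G² + G²) - ⅛ = 2*G² - ⅛ = -⅛ + 2*G²)
-3621/f(-15) + V/4491 = -3621/(-⅛ + 2*(-15)²) - 632/4491 = -3621/(-⅛ + 2*225) - 632*1/4491 = -3621/(-⅛ + 450) - 632/4491 = -3621/3599/8 - 632/4491 = -3621*8/3599 - 632/4491 = -28968/3599 - 632/4491 = -132369856/16163109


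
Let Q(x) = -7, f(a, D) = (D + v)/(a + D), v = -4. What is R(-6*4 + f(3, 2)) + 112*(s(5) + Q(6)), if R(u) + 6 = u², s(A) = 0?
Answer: -4866/25 ≈ -194.64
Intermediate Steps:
f(a, D) = (-4 + D)/(D + a) (f(a, D) = (D - 4)/(a + D) = (-4 + D)/(D + a))
R(u) = -6 + u²
R(-6*4 + f(3, 2)) + 112*(s(5) + Q(6)) = (-6 + (-6*4 + (-4 + 2)/(2 + 3))²) + 112*(0 - 7) = (-6 + (-24 - 2/5)²) + 112*(-7) = (-6 + (-24 + (⅕)*(-2))²) - 784 = (-6 + (-24 - ⅖)²) - 784 = (-6 + (-122/5)²) - 784 = (-6 + 14884/25) - 784 = 14734/25 - 784 = -4866/25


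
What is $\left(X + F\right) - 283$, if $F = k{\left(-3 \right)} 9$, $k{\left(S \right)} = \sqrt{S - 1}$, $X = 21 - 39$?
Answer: $-301 + 18 i \approx -301.0 + 18.0 i$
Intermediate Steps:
$X = -18$
$k{\left(S \right)} = \sqrt{-1 + S}$
$F = 18 i$ ($F = \sqrt{-1 - 3} \cdot 9 = \sqrt{-4} \cdot 9 = 2 i 9 = 18 i \approx 18.0 i$)
$\left(X + F\right) - 283 = \left(-18 + 18 i\right) - 283 = -301 + 18 i$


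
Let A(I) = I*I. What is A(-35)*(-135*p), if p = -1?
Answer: 165375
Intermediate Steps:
A(I) = I²
A(-35)*(-135*p) = (-35)²*(-135*(-1)) = 1225*135 = 165375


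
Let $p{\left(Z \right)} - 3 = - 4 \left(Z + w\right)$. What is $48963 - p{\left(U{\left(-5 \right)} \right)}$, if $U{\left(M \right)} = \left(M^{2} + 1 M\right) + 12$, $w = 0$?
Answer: $49088$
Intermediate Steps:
$U{\left(M \right)} = 12 + M + M^{2}$ ($U{\left(M \right)} = \left(M^{2} + M\right) + 12 = \left(M + M^{2}\right) + 12 = 12 + M + M^{2}$)
$p{\left(Z \right)} = 3 - 4 Z$ ($p{\left(Z \right)} = 3 - 4 \left(Z + 0\right) = 3 - 4 Z$)
$48963 - p{\left(U{\left(-5 \right)} \right)} = 48963 - \left(3 - 4 \left(12 - 5 + \left(-5\right)^{2}\right)\right) = 48963 - \left(3 - 4 \left(12 - 5 + 25\right)\right) = 48963 - \left(3 - 128\right) = 48963 - -125 = 48963 + 125 = 49088$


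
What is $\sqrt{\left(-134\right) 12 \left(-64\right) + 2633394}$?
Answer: $3 \sqrt{304034} \approx 1654.2$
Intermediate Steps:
$\sqrt{\left(-134\right) 12 \left(-64\right) + 2633394} = \sqrt{\left(-1608\right) \left(-64\right) + 2633394} = \sqrt{102912 + 2633394} = \sqrt{2736306} = 3 \sqrt{304034}$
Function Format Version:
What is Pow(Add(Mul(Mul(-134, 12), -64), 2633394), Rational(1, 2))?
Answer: Mul(3, Pow(304034, Rational(1, 2))) ≈ 1654.2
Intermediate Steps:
Pow(Add(Mul(Mul(-134, 12), -64), 2633394), Rational(1, 2)) = Pow(Add(Mul(-1608, -64), 2633394), Rational(1, 2)) = Pow(Add(102912, 2633394), Rational(1, 2)) = Pow(2736306, Rational(1, 2)) = Mul(3, Pow(304034, Rational(1, 2)))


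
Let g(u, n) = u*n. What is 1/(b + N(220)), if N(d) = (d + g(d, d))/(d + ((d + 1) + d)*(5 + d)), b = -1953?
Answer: -19889/38833493 ≈ -0.00051216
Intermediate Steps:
g(u, n) = n*u
N(d) = (d + d**2)/(d + (1 + 2*d)*(5 + d)) (N(d) = (d + d*d)/(d + ((d + 1) + d)*(5 + d)) = (d + d**2)/(d + ((1 + d) + d)*(5 + d)) = (d + d**2)/(d + (1 + 2*d)*(5 + d)))
1/(b + N(220)) = 1/(-1953 + 220*(1 + 220)/(5 + 2*220**2 + 12*220)) = 1/(-1953 + 220*221/(5 + 2*48400 + 2640)) = 1/(-1953 + 220*221/(5 + 96800 + 2640)) = 1/(-1953 + 220*221/99445) = 1/(-1953 + 220*(1/99445)*221) = 1/(-1953 + 9724/19889) = 1/(-38833493/19889) = -19889/38833493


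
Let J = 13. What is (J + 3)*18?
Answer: 288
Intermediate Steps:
(J + 3)*18 = (13 + 3)*18 = 16*18 = 288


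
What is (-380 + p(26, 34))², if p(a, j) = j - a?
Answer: 138384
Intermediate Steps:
(-380 + p(26, 34))² = (-380 + (34 - 1*26))² = (-380 + (34 - 26))² = (-380 + 8)² = (-372)² = 138384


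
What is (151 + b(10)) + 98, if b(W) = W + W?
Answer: 269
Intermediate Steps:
b(W) = 2*W
(151 + b(10)) + 98 = (151 + 2*10) + 98 = (151 + 20) + 98 = 171 + 98 = 269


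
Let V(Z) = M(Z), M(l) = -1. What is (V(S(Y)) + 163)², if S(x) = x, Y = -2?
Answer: 26244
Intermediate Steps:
V(Z) = -1
(V(S(Y)) + 163)² = (-1 + 163)² = 162² = 26244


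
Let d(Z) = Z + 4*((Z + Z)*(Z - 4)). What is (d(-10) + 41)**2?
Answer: 1324801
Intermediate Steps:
d(Z) = Z + 8*Z*(-4 + Z) (d(Z) = Z + 4*((2*Z)*(-4 + Z)) = Z + 4*(2*Z*(-4 + Z)) = Z + 8*Z*(-4 + Z))
(d(-10) + 41)**2 = (-10*(-31 + 8*(-10)) + 41)**2 = (-10*(-31 - 80) + 41)**2 = (-10*(-111) + 41)**2 = (1110 + 41)**2 = 1151**2 = 1324801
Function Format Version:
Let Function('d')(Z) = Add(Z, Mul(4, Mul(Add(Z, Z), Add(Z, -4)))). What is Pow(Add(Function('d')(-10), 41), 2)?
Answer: 1324801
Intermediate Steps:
Function('d')(Z) = Add(Z, Mul(8, Z, Add(-4, Z))) (Function('d')(Z) = Add(Z, Mul(4, Mul(Mul(2, Z), Add(-4, Z)))) = Add(Z, Mul(4, Mul(2, Z, Add(-4, Z)))) = Add(Z, Mul(8, Z, Add(-4, Z))))
Pow(Add(Function('d')(-10), 41), 2) = Pow(Add(Mul(-10, Add(-31, Mul(8, -10))), 41), 2) = Pow(Add(Mul(-10, Add(-31, -80)), 41), 2) = Pow(Add(Mul(-10, -111), 41), 2) = Pow(Add(1110, 41), 2) = Pow(1151, 2) = 1324801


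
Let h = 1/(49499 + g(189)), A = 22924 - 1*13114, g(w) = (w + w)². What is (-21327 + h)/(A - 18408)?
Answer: 2051476120/827054517 ≈ 2.4805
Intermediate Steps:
g(w) = 4*w² (g(w) = (2*w)² = 4*w²)
A = 9810 (A = 22924 - 13114 = 9810)
h = 1/192383 (h = 1/(49499 + 4*189²) = 1/(49499 + 4*35721) = 1/(49499 + 142884) = 1/192383 ≈ 5.1980e-6)
(-21327 + h)/(A - 18408) = (-21327 + 1/192383)/(9810 - 18408) = -4102952240/192383/(-8598) = -4102952240/192383*(-1/8598) = 2051476120/827054517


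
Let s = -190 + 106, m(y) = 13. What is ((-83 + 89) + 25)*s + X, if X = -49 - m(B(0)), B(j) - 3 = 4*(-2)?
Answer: -2666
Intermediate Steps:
B(j) = -5 (B(j) = 3 + 4*(-2) = 3 - 8 = -5)
X = -62 (X = -49 - 1*13 = -49 - 13 = -62)
s = -84
((-83 + 89) + 25)*s + X = ((-83 + 89) + 25)*(-84) - 62 = (6 + 25)*(-84) - 62 = 31*(-84) - 62 = -2604 - 62 = -2666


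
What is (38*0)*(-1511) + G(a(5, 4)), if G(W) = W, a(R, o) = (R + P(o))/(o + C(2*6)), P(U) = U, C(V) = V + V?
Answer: 9/28 ≈ 0.32143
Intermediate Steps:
C(V) = 2*V
a(R, o) = (R + o)/(24 + o) (a(R, o) = (R + o)/(o + 2*(2*6)) = (R + o)/(o + 2*12) = (R + o)/(o + 24) = (R + o)/(24 + o))
(38*0)*(-1511) + G(a(5, 4)) = (38*0)*(-1511) + (5 + 4)/(24 + 4) = 0*(-1511) + 9/28 = 0 + (1/28)*9 = 0 + 9/28 = 9/28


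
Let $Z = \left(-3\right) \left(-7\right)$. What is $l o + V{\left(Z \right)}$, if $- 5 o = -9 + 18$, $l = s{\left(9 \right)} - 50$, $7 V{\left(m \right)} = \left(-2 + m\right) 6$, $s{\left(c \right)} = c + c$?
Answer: $\frac{2586}{35} \approx 73.886$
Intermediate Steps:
$Z = 21$
$s{\left(c \right)} = 2 c$
$V{\left(m \right)} = - \frac{12}{7} + \frac{6 m}{7}$ ($V{\left(m \right)} = \frac{\left(-2 + m\right) 6}{7} = \frac{-12 + 6 m}{7} = - \frac{12}{7} + \frac{6 m}{7}$)
$l = -32$ ($l = 2 \cdot 9 - 50 = 18 - 50 = -32$)
$o = - \frac{9}{5}$ ($o = - \frac{-9 + 18}{5} = \left(- \frac{1}{5}\right) 9 = - \frac{9}{5} \approx -1.8$)
$l o + V{\left(Z \right)} = \left(-32\right) \left(- \frac{9}{5}\right) + \left(- \frac{12}{7} + \frac{6}{7} \cdot 21\right) = \frac{288}{5} + \left(- \frac{12}{7} + 18\right) = \frac{288}{5} + \frac{114}{7} = \frac{2586}{35}$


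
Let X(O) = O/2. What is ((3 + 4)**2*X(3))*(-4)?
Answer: -294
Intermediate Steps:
X(O) = O/2 (X(O) = O*(1/2) = O/2)
((3 + 4)**2*X(3))*(-4) = ((3 + 4)**2*((1/2)*3))*(-4) = (7**2*(3/2))*(-4) = (49*(3/2))*(-4) = (147/2)*(-4) = -294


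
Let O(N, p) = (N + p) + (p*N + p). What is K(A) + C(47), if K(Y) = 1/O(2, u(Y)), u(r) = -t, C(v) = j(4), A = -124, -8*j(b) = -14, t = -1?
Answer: 23/12 ≈ 1.9167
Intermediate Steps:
j(b) = 7/4 (j(b) = -⅛*(-14) = 7/4)
C(v) = 7/4
u(r) = 1 (u(r) = -1*(-1) = 1)
O(N, p) = N + 2*p + N*p (O(N, p) = (N + p) + (N*p + p) = (N + p) + (p + N*p) = N + 2*p + N*p)
K(Y) = ⅙ (K(Y) = 1/(2 + 2*1 + 2*1) = 1/(2 + 2 + 2) = 1/6 = ⅙)
K(A) + C(47) = ⅙ + 7/4 = 23/12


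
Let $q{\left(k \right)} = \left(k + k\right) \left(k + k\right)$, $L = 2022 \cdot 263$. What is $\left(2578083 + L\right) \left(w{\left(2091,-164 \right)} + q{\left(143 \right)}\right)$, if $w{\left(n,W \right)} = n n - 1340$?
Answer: $13847428761453$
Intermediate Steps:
$L = 531786$
$w{\left(n,W \right)} = -1340 + n^{2}$ ($w{\left(n,W \right)} = n^{2} - 1340 = -1340 + n^{2}$)
$q{\left(k \right)} = 4 k^{2}$ ($q{\left(k \right)} = 2 k 2 k = 4 k^{2}$)
$\left(2578083 + L\right) \left(w{\left(2091,-164 \right)} + q{\left(143 \right)}\right) = \left(2578083 + 531786\right) \left(\left(-1340 + 2091^{2}\right) + 4 \cdot 143^{2}\right) = 3109869 \left(\left(-1340 + 4372281\right) + 4 \cdot 20449\right) = 3109869 \left(4370941 + 81796\right) = 3109869 \cdot 4452737 = 13847428761453$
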